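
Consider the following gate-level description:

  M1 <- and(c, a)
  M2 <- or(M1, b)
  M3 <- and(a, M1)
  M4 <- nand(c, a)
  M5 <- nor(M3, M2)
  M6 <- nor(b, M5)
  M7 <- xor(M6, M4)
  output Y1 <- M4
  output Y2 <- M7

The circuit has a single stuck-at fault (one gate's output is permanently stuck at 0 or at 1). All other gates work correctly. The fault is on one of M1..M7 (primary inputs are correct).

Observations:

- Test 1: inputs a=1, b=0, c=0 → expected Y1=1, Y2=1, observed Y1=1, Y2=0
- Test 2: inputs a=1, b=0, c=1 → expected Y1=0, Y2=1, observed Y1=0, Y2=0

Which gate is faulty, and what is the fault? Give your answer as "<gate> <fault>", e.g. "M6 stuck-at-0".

Fault-free values for test 1 (a=1, b=0, c=0): M1=0, M2=0, M3=0, M4=1, M5=1, M6=0, M7=1, giving Y1=1, Y2=1. Observed Y1=1, Y2=0.
Test 1: faults giving observed Y1=1, Y2=0 are {M1 stuck-at-1, M2 stuck-at-1, M3 stuck-at-1, M5 stuck-at-0, M6 stuck-at-1, M7 stuck-at-0}.
Test 2 (a=1, b=0, c=1): fault-free M1=1, M2=1, M3=1, M4=0, M5=0, M6=1, M7=1 → Y1=0, Y2=1; observed Y1=0, Y2=0. Eliminates M1 stuck-at-1, M2 stuck-at-1, M3 stuck-at-1, M5 stuck-at-0, M6 stuck-at-1.
Only M7 stuck-at-0 is consistent with every test.

M7 stuck-at-0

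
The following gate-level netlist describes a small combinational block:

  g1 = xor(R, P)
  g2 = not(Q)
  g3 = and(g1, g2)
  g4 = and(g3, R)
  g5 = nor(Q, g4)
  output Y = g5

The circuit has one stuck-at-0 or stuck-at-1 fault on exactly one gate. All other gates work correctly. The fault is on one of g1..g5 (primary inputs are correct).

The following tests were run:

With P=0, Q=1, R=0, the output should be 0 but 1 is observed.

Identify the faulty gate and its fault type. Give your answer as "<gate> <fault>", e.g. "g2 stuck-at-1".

Fault-free values for test 1 (P=0, Q=1, R=0): g1=0, g2=0, g3=0, g4=0, g5=0, giving Y=0. Observed 1.
Test 1: faults giving observed 1 are {g5 stuck-at-1}.
Only g5 stuck-at-1 is consistent with every test.

g5 stuck-at-1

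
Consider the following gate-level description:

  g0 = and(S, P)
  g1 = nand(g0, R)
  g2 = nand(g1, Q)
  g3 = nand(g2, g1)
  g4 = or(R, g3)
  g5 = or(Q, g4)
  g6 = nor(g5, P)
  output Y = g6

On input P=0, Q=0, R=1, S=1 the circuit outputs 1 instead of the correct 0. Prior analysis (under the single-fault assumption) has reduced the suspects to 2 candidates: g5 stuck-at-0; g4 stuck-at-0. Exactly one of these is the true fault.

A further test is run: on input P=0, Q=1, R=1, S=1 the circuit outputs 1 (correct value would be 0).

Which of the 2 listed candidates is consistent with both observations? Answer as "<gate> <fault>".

Evaluate each candidate on input P=0, Q=1, R=1, S=1:
  g5 stuck-at-0: g0=0, g1=1, g2=0, g3=1, g4=1, g5=0 [stuck-at-0], g6=1 → 1 — matches
  g4 stuck-at-0: g0=0, g1=1, g2=0, g3=1, g4=0 [stuck-at-0], g5=1, g6=0 → 0 — eliminated
Only g5 stuck-at-0 reproduces the observed 1.

g5 stuck-at-0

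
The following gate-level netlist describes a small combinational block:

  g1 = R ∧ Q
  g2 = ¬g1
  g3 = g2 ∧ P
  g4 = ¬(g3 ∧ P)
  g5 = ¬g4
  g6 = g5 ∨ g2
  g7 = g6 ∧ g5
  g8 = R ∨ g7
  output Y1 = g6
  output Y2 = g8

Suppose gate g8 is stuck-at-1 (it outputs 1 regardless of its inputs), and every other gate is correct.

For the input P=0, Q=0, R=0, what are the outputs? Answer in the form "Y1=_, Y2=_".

Y1=1, Y2=1

Propagate with g8 forced: g1=0, g2=1, g3=0, g4=1, g5=0, g6=1, g7=0, g8=1 [stuck-at-1].
So the outputs are Y1=1, Y2=1. (Without the fault they would be Y1=1, Y2=0.)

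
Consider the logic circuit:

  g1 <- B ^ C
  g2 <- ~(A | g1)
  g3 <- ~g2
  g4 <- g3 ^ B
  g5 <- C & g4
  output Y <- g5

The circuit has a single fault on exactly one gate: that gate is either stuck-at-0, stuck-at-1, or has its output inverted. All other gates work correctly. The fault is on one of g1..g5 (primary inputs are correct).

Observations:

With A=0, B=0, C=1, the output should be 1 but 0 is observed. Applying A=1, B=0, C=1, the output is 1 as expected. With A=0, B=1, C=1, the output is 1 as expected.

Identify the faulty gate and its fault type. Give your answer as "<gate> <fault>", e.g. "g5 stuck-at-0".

Fault-free values for test 1 (A=0, B=0, C=1): g1=1, g2=0, g3=1, g4=1, g5=1, giving Y=1. Observed 0.
Test 1: faults giving observed 0 are {g1 stuck-at-0, g1 inverted output, g2 stuck-at-1, g2 inverted output, g3 stuck-at-0, g3 inverted output, g4 stuck-at-0, g4 inverted output, g5 stuck-at-0, g5 inverted output}.
Test 2 (A=1, B=0, C=1): fault-free g1=1, g2=0, g3=1, g4=1, g5=1 → 1; observed 1. Eliminates g2 stuck-at-1, g2 inverted output, g3 stuck-at-0, g3 inverted output, g4 stuck-at-0, g4 inverted output, g5 stuck-at-0, g5 inverted output.
Test 3 (A=0, B=1, C=1): fault-free g1=0, g2=1, g3=0, g4=1, g5=1 → 1; observed 1. Eliminates g1 inverted output.
Only g1 stuck-at-0 is consistent with every test.

g1 stuck-at-0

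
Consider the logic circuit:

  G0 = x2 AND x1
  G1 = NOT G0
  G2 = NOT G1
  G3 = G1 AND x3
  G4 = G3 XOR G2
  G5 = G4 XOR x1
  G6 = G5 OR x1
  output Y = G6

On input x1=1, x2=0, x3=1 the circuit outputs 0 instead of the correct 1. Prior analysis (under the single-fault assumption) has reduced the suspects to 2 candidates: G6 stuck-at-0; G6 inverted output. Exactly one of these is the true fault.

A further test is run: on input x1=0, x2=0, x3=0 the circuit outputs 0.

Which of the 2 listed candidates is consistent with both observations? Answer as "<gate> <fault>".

Evaluate each candidate on input x1=0, x2=0, x3=0:
  G6 stuck-at-0: G0=0, G1=1, G2=0, G3=0, G4=0, G5=0, G6=0 [stuck-at-0] → 0 — matches
  G6 inverted output: G0=0, G1=1, G2=0, G3=0, G4=0, G5=0, G6=1 [inverted output] → 1 — eliminated
Only G6 stuck-at-0 reproduces the observed 0.

G6 stuck-at-0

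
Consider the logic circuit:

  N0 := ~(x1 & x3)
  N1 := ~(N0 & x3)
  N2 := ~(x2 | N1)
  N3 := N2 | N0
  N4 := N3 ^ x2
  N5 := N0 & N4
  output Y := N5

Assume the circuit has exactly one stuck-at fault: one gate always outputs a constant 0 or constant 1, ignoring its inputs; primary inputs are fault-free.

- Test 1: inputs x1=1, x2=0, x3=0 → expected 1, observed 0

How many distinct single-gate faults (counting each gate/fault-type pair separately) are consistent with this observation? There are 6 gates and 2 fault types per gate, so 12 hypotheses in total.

Fault-free: N0=1, N1=1, N2=0, N3=1, N4=1, N5=1 → 1. Observed 0.
  N0 stuck-at-0: output 0 ✓
  N0 stuck-at-1: output 1 ✗
  N1 stuck-at-0: output 1 ✗
  N1 stuck-at-1: output 1 ✗
  N2 stuck-at-0: output 1 ✗
  N2 stuck-at-1: output 1 ✗
  N3 stuck-at-0: output 0 ✓
  N3 stuck-at-1: output 1 ✗
  N4 stuck-at-0: output 0 ✓
  N4 stuck-at-1: output 1 ✗
  N5 stuck-at-0: output 0 ✓
  N5 stuck-at-1: output 1 ✗
Consistent faults: {N0 stuck-at-0, N3 stuck-at-0, N4 stuck-at-0, N5 stuck-at-0} — 4 in all.

4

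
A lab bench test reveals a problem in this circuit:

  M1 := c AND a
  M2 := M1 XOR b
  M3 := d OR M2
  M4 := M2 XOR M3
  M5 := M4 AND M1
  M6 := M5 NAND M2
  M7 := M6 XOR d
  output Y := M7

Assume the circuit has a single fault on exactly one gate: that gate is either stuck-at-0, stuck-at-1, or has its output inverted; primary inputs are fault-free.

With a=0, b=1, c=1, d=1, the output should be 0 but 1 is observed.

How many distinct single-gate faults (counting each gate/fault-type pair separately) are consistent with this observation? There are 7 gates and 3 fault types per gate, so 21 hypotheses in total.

Fault-free: M1=0, M2=1, M3=1, M4=0, M5=0, M6=1, M7=0 → 0. Observed 1.
  M1: none of the 3 fault types match ✗
  M2: none of the 3 fault types match ✗
  M3: none of the 3 fault types match ✗
  M4: none of the 3 fault types match ✗
  M5: stuck-at-1, inverted output ✓; others ✗
  M6: stuck-at-0, inverted output ✓; others ✗
  M7: stuck-at-1, inverted output ✓; others ✗
Consistent faults: {M5 stuck-at-1, M5 inverted output, M6 stuck-at-0, M6 inverted output, M7 stuck-at-1, M7 inverted output} — 6 in all.

6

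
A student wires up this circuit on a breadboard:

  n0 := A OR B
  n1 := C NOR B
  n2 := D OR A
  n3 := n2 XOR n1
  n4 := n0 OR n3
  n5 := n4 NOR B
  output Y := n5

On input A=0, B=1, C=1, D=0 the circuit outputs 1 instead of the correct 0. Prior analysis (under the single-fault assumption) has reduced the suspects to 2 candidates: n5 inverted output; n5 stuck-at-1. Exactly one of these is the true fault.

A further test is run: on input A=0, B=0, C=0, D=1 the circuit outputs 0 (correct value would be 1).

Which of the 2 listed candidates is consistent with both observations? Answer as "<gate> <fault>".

n5 inverted output

Evaluate each candidate on input A=0, B=0, C=0, D=1:
  n5 inverted output: n0=0, n1=1, n2=1, n3=0, n4=0, n5=0 [inverted output] → 0 — matches
  n5 stuck-at-1: n0=0, n1=1, n2=1, n3=0, n4=0, n5=1 [stuck-at-1] → 1 — eliminated
Only n5 inverted output reproduces the observed 0.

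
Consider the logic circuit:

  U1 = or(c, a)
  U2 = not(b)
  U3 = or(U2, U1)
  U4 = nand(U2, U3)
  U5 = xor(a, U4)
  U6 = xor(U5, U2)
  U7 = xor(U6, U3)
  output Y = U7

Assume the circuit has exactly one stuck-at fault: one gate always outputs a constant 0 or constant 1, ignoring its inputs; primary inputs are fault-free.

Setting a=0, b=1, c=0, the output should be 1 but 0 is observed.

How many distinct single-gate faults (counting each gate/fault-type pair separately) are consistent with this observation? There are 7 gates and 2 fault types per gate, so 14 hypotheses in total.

Fault-free: U1=0, U2=0, U3=0, U4=1, U5=1, U6=1, U7=1 → 1. Observed 0.
  U1 stuck-at-0: output 1 ✗
  U1 stuck-at-1: output 0 ✓
  U2 stuck-at-0: output 1 ✗
  U2 stuck-at-1: output 0 ✓
  U3 stuck-at-0: output 1 ✗
  U3 stuck-at-1: output 0 ✓
  U4 stuck-at-0: output 0 ✓
  U4 stuck-at-1: output 1 ✗
  U5 stuck-at-0: output 0 ✓
  U5 stuck-at-1: output 1 ✗
  U6 stuck-at-0: output 0 ✓
  U6 stuck-at-1: output 1 ✗
  U7 stuck-at-0: output 0 ✓
  U7 stuck-at-1: output 1 ✗
Consistent faults: {U1 stuck-at-1, U2 stuck-at-1, U3 stuck-at-1, U4 stuck-at-0, U5 stuck-at-0, U6 stuck-at-0, U7 stuck-at-0} — 7 in all.

7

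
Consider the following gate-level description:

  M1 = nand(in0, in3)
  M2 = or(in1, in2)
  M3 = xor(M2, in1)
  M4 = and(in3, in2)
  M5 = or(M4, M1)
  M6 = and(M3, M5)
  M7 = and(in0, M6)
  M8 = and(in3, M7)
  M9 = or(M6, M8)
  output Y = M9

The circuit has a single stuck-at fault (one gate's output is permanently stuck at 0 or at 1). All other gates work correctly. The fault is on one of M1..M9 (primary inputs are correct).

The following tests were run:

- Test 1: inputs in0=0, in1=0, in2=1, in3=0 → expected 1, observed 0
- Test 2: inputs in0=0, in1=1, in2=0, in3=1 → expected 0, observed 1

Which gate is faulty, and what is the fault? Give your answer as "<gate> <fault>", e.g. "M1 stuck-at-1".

M2 stuck-at-0

Fault-free values for test 1 (in0=0, in1=0, in2=1, in3=0): M1=1, M2=1, M3=1, M4=0, M5=1, M6=1, M7=0, M8=0, M9=1, giving Y=1. Observed 0.
Test 1: faults giving observed 0 are {M1 stuck-at-0, M2 stuck-at-0, M3 stuck-at-0, M5 stuck-at-0, M6 stuck-at-0, M9 stuck-at-0}.
Test 2 (in0=0, in1=1, in2=0, in3=1): fault-free M1=1, M2=1, M3=0, M4=0, M5=1, M6=0, M7=0, M8=0, M9=0 → 0; observed 1. Eliminates M1 stuck-at-0, M3 stuck-at-0, M5 stuck-at-0, M6 stuck-at-0, M9 stuck-at-0.
Only M2 stuck-at-0 is consistent with every test.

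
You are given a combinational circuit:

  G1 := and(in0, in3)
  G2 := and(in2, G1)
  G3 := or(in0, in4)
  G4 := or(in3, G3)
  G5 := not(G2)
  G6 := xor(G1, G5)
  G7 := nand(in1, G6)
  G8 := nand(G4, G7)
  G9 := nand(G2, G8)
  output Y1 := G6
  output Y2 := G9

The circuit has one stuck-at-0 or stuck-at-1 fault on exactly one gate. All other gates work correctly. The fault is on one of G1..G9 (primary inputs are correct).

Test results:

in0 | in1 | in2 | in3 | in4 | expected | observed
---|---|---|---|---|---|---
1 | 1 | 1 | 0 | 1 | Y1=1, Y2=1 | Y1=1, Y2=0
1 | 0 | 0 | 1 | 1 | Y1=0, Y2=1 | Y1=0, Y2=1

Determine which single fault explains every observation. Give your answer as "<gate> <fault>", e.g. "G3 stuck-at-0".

Fault-free values for test 1 (in0=1, in1=1, in2=1, in3=0, in4=1): G1=0, G2=0, G3=1, G4=1, G5=1, G6=1, G7=0, G8=1, G9=1, giving Y1=1, Y2=1. Observed Y1=1, Y2=0.
Test 1: faults giving observed Y1=1, Y2=0 are {G1 stuck-at-1, G9 stuck-at-0}.
Test 2 (in0=1, in1=0, in2=0, in3=1, in4=1): fault-free G1=1, G2=0, G3=1, G4=1, G5=1, G6=0, G7=1, G8=0, G9=1 → Y1=0, Y2=1; observed Y1=0, Y2=1. Eliminates G9 stuck-at-0.
Only G1 stuck-at-1 is consistent with every test.

G1 stuck-at-1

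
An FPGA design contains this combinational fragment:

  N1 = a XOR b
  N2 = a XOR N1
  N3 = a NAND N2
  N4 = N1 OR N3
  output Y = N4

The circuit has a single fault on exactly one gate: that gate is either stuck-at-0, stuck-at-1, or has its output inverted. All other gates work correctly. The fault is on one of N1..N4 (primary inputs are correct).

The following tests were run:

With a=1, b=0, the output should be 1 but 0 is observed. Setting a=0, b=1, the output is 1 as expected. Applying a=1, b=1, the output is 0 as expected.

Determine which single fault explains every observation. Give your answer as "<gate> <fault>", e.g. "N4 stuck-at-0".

Fault-free values for test 1 (a=1, b=0): N1=1, N2=0, N3=1, N4=1, giving Y=1. Observed 0.
Test 1: faults giving observed 0 are {N1 stuck-at-0, N1 inverted output, N4 stuck-at-0, N4 inverted output}.
Test 2 (a=0, b=1): fault-free N1=1, N2=1, N3=1, N4=1 → 1; observed 1. Eliminates N4 stuck-at-0, N4 inverted output.
Test 3 (a=1, b=1): fault-free N1=0, N2=1, N3=0, N4=0 → 0; observed 0. Eliminates N1 inverted output.
Only N1 stuck-at-0 is consistent with every test.

N1 stuck-at-0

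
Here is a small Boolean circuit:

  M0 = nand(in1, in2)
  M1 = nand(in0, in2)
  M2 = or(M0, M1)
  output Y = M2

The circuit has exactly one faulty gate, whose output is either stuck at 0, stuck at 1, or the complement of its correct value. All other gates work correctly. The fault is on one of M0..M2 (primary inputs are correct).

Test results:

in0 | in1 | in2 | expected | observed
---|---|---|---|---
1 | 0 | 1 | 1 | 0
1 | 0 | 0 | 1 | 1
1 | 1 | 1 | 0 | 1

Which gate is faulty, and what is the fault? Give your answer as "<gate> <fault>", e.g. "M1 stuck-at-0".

Fault-free values for test 1 (in0=1, in1=0, in2=1): M0=1, M1=0, M2=1, giving Y=1. Observed 0.
Test 1: faults giving observed 0 are {M0 stuck-at-0, M0 inverted output, M2 stuck-at-0, M2 inverted output}.
Test 2 (in0=1, in1=0, in2=0): fault-free M0=1, M1=1, M2=1 → 1; observed 1. Eliminates M2 stuck-at-0, M2 inverted output.
Test 3 (in0=1, in1=1, in2=1): fault-free M0=0, M1=0, M2=0 → 0; observed 1. Eliminates M0 stuck-at-0.
Only M0 inverted output is consistent with every test.

M0 inverted output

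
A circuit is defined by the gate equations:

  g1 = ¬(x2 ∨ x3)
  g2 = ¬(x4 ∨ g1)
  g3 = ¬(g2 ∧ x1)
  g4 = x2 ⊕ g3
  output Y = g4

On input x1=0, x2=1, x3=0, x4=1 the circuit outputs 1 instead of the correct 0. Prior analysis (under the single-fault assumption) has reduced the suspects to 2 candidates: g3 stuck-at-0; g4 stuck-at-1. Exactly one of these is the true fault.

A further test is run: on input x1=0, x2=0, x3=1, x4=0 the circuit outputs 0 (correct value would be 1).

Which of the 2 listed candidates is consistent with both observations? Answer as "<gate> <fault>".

g3 stuck-at-0

Evaluate each candidate on input x1=0, x2=0, x3=1, x4=0:
  g3 stuck-at-0: g1=0, g2=1, g3=0 [stuck-at-0], g4=0 → 0 — matches
  g4 stuck-at-1: g1=0, g2=1, g3=1, g4=1 [stuck-at-1] → 1 — eliminated
Only g3 stuck-at-0 reproduces the observed 0.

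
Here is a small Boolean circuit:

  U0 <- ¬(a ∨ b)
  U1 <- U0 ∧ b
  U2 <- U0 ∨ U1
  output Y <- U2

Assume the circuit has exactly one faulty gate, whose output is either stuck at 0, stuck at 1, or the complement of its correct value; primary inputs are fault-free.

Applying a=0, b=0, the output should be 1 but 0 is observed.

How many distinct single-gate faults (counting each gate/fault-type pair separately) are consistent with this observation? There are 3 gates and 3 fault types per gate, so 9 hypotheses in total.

Fault-free: U0=1, U1=0, U2=1 → 1. Observed 0.
  U0 stuck-at-0: output 0 ✓
  U0 stuck-at-1: output 1 ✗
  U0 inverted output: output 0 ✓
  U1 stuck-at-0: output 1 ✗
  U1 stuck-at-1: output 1 ✗
  U1 inverted output: output 1 ✗
  U2 stuck-at-0: output 0 ✓
  U2 stuck-at-1: output 1 ✗
  U2 inverted output: output 0 ✓
Consistent faults: {U0 stuck-at-0, U0 inverted output, U2 stuck-at-0, U2 inverted output} — 4 in all.

4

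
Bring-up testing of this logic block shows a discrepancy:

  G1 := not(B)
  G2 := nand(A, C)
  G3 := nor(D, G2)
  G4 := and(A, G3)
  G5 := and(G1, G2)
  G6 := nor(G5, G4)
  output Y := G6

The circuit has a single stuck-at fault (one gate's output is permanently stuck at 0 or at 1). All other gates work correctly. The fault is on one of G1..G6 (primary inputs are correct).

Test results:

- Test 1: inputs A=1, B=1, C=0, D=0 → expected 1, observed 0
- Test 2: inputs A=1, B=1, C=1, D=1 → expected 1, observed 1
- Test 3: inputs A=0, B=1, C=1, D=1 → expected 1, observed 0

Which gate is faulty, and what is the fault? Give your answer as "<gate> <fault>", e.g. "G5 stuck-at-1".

Fault-free values for test 1 (A=1, B=1, C=0, D=0): G1=0, G2=1, G3=0, G4=0, G5=0, G6=1, giving Y=1. Observed 0.
Test 1: faults giving observed 0 are {G1 stuck-at-1, G2 stuck-at-0, G3 stuck-at-1, G4 stuck-at-1, G5 stuck-at-1, G6 stuck-at-0}.
Test 2 (A=1, B=1, C=1, D=1): fault-free G1=0, G2=0, G3=0, G4=0, G5=0, G6=1 → 1; observed 1. Eliminates G3 stuck-at-1, G4 stuck-at-1, G5 stuck-at-1, G6 stuck-at-0.
Test 3 (A=0, B=1, C=1, D=1): fault-free G1=0, G2=1, G3=0, G4=0, G5=0, G6=1 → 1; observed 0. Eliminates G2 stuck-at-0.
Only G1 stuck-at-1 is consistent with every test.

G1 stuck-at-1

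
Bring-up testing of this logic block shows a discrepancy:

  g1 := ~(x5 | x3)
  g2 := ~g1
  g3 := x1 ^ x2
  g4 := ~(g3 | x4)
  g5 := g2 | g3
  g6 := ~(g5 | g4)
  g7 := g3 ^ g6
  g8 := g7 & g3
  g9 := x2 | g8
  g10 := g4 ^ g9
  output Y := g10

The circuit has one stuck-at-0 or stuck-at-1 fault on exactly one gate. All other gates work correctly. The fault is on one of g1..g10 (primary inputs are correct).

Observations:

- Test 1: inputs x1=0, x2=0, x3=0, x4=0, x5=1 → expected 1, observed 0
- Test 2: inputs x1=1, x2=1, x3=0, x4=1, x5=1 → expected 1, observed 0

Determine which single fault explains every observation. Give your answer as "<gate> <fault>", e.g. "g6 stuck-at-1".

Fault-free values for test 1 (x1=0, x2=0, x3=0, x4=0, x5=1): g1=0, g2=1, g3=0, g4=1, g5=1, g6=0, g7=0, g8=0, g9=0, g10=1, giving Y=1. Observed 0.
Test 1: faults giving observed 0 are {g4 stuck-at-0, g8 stuck-at-1, g9 stuck-at-1, g10 stuck-at-0}.
Test 2 (x1=1, x2=1, x3=0, x4=1, x5=1): fault-free g1=0, g2=1, g3=0, g4=0, g5=1, g6=0, g7=0, g8=0, g9=1, g10=1 → 1; observed 0. Eliminates g4 stuck-at-0, g8 stuck-at-1, g9 stuck-at-1.
Only g10 stuck-at-0 is consistent with every test.

g10 stuck-at-0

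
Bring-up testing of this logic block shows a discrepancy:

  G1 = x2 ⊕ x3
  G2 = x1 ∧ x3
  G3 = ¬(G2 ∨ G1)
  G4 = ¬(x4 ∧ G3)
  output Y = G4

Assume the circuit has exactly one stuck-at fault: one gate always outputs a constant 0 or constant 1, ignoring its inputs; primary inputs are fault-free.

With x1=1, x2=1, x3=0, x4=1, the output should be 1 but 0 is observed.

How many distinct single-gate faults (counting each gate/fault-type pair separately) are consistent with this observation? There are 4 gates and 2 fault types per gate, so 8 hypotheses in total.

Fault-free: G1=1, G2=0, G3=0, G4=1 → 1. Observed 0.
  G1 stuck-at-0: output 0 ✓
  G1 stuck-at-1: output 1 ✗
  G2 stuck-at-0: output 1 ✗
  G2 stuck-at-1: output 1 ✗
  G3 stuck-at-0: output 1 ✗
  G3 stuck-at-1: output 0 ✓
  G4 stuck-at-0: output 0 ✓
  G4 stuck-at-1: output 1 ✗
Consistent faults: {G1 stuck-at-0, G3 stuck-at-1, G4 stuck-at-0} — 3 in all.

3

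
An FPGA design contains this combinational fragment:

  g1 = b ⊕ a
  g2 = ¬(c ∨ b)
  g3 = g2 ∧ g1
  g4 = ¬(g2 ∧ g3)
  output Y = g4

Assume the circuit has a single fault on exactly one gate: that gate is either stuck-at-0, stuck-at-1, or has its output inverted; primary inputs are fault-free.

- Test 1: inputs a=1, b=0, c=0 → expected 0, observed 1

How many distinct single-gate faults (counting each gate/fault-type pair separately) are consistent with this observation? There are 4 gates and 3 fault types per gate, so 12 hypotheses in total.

Fault-free: g1=1, g2=1, g3=1, g4=0 → 0. Observed 1.
  g1 stuck-at-0: output 1 ✓
  g1 stuck-at-1: output 0 ✗
  g1 inverted output: output 1 ✓
  g2 stuck-at-0: output 1 ✓
  g2 stuck-at-1: output 0 ✗
  g2 inverted output: output 1 ✓
  g3 stuck-at-0: output 1 ✓
  g3 stuck-at-1: output 0 ✗
  g3 inverted output: output 1 ✓
  g4 stuck-at-0: output 0 ✗
  g4 stuck-at-1: output 1 ✓
  g4 inverted output: output 1 ✓
Consistent faults: {g1 stuck-at-0, g1 inverted output, g2 stuck-at-0, g2 inverted output, g3 stuck-at-0, g3 inverted output, g4 stuck-at-1, g4 inverted output} — 8 in all.

8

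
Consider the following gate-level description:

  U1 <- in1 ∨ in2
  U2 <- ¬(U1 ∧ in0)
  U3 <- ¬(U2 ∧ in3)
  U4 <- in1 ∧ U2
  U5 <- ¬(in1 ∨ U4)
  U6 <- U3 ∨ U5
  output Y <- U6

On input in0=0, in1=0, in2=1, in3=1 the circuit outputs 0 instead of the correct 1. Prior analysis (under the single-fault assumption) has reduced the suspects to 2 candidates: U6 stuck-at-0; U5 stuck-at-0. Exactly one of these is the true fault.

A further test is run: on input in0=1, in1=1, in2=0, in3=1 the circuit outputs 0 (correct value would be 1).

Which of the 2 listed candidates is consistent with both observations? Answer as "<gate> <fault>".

U6 stuck-at-0

Evaluate each candidate on input in0=1, in1=1, in2=0, in3=1:
  U6 stuck-at-0: U1=1, U2=0, U3=1, U4=0, U5=0, U6=0 [stuck-at-0] → 0 — matches
  U5 stuck-at-0: U1=1, U2=0, U3=1, U4=0, U5=0 [stuck-at-0], U6=1 → 1 — eliminated
Only U6 stuck-at-0 reproduces the observed 0.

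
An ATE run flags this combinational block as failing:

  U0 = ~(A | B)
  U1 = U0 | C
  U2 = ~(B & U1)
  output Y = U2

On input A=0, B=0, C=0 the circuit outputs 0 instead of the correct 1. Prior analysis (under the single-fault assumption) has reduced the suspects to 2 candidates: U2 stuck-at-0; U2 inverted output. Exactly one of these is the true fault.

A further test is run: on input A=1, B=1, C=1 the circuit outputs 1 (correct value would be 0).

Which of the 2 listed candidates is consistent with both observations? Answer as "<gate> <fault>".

Evaluate each candidate on input A=1, B=1, C=1:
  U2 stuck-at-0: U0=0, U1=1, U2=0 [stuck-at-0] → 0 — eliminated
  U2 inverted output: U0=0, U1=1, U2=1 [inverted output] → 1 — matches
Only U2 inverted output reproduces the observed 1.

U2 inverted output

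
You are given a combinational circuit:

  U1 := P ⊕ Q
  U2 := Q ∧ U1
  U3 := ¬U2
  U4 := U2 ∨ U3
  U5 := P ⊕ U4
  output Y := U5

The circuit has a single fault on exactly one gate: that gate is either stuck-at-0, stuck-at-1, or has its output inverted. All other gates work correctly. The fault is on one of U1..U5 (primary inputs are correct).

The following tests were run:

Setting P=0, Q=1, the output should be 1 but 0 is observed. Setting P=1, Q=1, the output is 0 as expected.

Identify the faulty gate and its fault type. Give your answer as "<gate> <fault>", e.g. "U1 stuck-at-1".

U5 stuck-at-0

Fault-free values for test 1 (P=0, Q=1): U1=1, U2=1, U3=0, U4=1, U5=1, giving Y=1. Observed 0.
Test 1: faults giving observed 0 are {U4 stuck-at-0, U4 inverted output, U5 stuck-at-0, U5 inverted output}.
Test 2 (P=1, Q=1): fault-free U1=0, U2=0, U3=1, U4=1, U5=0 → 0; observed 0. Eliminates U4 stuck-at-0, U4 inverted output, U5 inverted output.
Only U5 stuck-at-0 is consistent with every test.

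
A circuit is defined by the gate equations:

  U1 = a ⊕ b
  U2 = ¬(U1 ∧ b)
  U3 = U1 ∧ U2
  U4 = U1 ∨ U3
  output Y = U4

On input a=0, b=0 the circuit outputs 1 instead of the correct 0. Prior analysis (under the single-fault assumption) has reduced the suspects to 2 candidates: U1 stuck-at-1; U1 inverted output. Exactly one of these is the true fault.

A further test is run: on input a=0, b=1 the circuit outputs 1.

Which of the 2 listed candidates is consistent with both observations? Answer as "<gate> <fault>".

U1 stuck-at-1

Evaluate each candidate on input a=0, b=1:
  U1 stuck-at-1: U1=1 [stuck-at-1], U2=0, U3=0, U4=1 → 1 — matches
  U1 inverted output: U1=0 [inverted output], U2=1, U3=0, U4=0 → 0 — eliminated
Only U1 stuck-at-1 reproduces the observed 1.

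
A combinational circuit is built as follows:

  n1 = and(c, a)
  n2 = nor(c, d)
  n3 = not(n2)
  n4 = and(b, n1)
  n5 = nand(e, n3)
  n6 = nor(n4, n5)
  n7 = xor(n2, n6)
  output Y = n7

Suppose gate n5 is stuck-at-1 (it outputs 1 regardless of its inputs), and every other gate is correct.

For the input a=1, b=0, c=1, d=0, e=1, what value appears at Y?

0

Propagate with n5 forced: n1=1, n2=0, n3=1, n4=0, n5=1 [stuck-at-1], n6=0, n7=0.
So Y = 0. (Without the fault it would be 1.)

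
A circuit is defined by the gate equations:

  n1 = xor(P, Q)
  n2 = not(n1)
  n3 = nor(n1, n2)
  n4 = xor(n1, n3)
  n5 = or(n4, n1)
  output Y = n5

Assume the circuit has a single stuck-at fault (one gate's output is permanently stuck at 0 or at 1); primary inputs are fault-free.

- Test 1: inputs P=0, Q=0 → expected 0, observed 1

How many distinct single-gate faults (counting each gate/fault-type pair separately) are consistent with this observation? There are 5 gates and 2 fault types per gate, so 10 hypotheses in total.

5

Fault-free: n1=0, n2=1, n3=0, n4=0, n5=0 → 0. Observed 1.
  n1 stuck-at-0: output 0 ✗
  n1 stuck-at-1: output 1 ✓
  n2 stuck-at-0: output 1 ✓
  n2 stuck-at-1: output 0 ✗
  n3 stuck-at-0: output 0 ✗
  n3 stuck-at-1: output 1 ✓
  n4 stuck-at-0: output 0 ✗
  n4 stuck-at-1: output 1 ✓
  n5 stuck-at-0: output 0 ✗
  n5 stuck-at-1: output 1 ✓
Consistent faults: {n1 stuck-at-1, n2 stuck-at-0, n3 stuck-at-1, n4 stuck-at-1, n5 stuck-at-1} — 5 in all.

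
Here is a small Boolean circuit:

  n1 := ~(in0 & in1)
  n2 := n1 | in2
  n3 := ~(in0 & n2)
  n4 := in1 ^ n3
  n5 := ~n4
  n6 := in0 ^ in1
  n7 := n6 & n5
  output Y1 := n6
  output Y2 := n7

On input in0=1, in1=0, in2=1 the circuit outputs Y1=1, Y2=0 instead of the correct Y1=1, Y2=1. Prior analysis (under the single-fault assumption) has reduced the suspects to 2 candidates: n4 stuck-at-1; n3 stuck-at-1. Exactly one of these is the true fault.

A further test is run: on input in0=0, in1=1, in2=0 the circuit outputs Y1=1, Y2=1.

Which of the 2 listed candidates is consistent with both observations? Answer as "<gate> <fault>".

Evaluate each candidate on input in0=0, in1=1, in2=0:
  n4 stuck-at-1: n1=1, n2=1, n3=1, n4=1 [stuck-at-1], n5=0, n6=1, n7=0 → Y1=1, Y2=0 — eliminated
  n3 stuck-at-1: n1=1, n2=1, n3=1 [stuck-at-1], n4=0, n5=1, n6=1, n7=1 → Y1=1, Y2=1 — matches
Only n3 stuck-at-1 reproduces the observed Y1=1, Y2=1.

n3 stuck-at-1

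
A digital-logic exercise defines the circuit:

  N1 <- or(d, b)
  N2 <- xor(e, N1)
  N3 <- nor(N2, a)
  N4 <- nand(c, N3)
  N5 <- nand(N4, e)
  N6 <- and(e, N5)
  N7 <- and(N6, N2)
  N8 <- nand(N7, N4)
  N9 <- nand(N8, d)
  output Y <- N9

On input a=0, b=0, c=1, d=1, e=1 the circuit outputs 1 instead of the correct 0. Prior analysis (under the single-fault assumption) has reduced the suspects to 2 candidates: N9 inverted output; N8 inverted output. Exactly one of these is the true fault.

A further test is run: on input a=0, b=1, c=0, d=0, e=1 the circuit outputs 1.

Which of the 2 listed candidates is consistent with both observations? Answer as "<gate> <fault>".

Evaluate each candidate on input a=0, b=1, c=0, d=0, e=1:
  N9 inverted output: N1=1, N2=0, N3=1, N4=1, N5=0, N6=0, N7=0, N8=1, N9=0 [inverted output] → 0 — eliminated
  N8 inverted output: N1=1, N2=0, N3=1, N4=1, N5=0, N6=0, N7=0, N8=0 [inverted output], N9=1 → 1 — matches
Only N8 inverted output reproduces the observed 1.

N8 inverted output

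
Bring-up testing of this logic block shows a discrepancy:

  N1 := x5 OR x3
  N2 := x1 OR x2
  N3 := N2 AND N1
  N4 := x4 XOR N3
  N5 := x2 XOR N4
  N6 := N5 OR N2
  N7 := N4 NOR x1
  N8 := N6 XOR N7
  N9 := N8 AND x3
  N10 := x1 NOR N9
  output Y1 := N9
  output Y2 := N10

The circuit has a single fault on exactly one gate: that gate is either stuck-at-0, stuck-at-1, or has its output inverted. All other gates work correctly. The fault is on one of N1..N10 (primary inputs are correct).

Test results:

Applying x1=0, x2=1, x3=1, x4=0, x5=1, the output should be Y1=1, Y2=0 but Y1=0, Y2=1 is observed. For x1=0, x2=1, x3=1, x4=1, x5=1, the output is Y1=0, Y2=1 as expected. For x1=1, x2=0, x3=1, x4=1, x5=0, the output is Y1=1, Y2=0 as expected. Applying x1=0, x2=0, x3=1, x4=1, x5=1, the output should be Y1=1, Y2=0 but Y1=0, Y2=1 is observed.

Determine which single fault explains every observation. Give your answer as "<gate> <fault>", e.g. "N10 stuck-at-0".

N2 inverted output

Fault-free values for test 1 (x1=0, x2=1, x3=1, x4=0, x5=1): N1=1, N2=1, N3=1, N4=1, N5=0, N6=1, N7=0, N8=1, N9=1, N10=0, giving Y1=1, Y2=0. Observed Y1=0, Y2=1.
Test 1: faults giving observed Y1=0, Y2=1 are {N1 stuck-at-0, N1 inverted output, N2 stuck-at-0, N2 inverted output, N3 stuck-at-0, N3 inverted output, N4 stuck-at-0, N4 inverted output, N6 stuck-at-0, N6 inverted output, N7 stuck-at-1, N7 inverted output, N8 stuck-at-0, N8 inverted output, N9 stuck-at-0, N9 inverted output}.
Test 2 (x1=0, x2=1, x3=1, x4=1, x5=1): fault-free N1=1, N2=1, N3=1, N4=0, N5=1, N6=1, N7=1, N8=0, N9=0, N10=1 → Y1=0, Y2=1; observed Y1=0, Y2=1. Eliminates N1 stuck-at-0, N1 inverted output, N3 stuck-at-0, N3 inverted output, N4 inverted output, N6 stuck-at-0, N6 inverted output, N7 inverted output, N8 inverted output, N9 inverted output.
Test 3 (x1=1, x2=0, x3=1, x4=1, x5=0): fault-free N1=1, N2=1, N3=1, N4=0, N5=0, N6=1, N7=0, N8=1, N9=1, N10=0 → Y1=1, Y2=0; observed Y1=1, Y2=0. Eliminates N7 stuck-at-1, N8 stuck-at-0, N9 stuck-at-0.
Test 4 (x1=0, x2=0, x3=1, x4=1, x5=1): fault-free N1=1, N2=0, N3=0, N4=1, N5=1, N6=1, N7=0, N8=1, N9=1, N10=0 → Y1=1, Y2=0; observed Y1=0, Y2=1. Eliminates N2 stuck-at-0, N4 stuck-at-0.
Only N2 inverted output is consistent with every test.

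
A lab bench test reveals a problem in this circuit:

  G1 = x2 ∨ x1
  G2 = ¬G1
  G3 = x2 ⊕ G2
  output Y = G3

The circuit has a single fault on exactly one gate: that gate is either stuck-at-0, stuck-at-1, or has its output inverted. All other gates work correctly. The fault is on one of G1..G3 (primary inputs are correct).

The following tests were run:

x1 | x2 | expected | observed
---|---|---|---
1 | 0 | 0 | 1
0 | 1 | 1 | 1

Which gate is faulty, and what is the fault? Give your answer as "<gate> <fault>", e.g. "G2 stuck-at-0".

G3 stuck-at-1

Fault-free values for test 1 (x1=1, x2=0): G1=1, G2=0, G3=0, giving Y=0. Observed 1.
Test 1: faults giving observed 1 are {G1 stuck-at-0, G1 inverted output, G2 stuck-at-1, G2 inverted output, G3 stuck-at-1, G3 inverted output}.
Test 2 (x1=0, x2=1): fault-free G1=1, G2=0, G3=1 → 1; observed 1. Eliminates G1 stuck-at-0, G1 inverted output, G2 stuck-at-1, G2 inverted output, G3 inverted output.
Only G3 stuck-at-1 is consistent with every test.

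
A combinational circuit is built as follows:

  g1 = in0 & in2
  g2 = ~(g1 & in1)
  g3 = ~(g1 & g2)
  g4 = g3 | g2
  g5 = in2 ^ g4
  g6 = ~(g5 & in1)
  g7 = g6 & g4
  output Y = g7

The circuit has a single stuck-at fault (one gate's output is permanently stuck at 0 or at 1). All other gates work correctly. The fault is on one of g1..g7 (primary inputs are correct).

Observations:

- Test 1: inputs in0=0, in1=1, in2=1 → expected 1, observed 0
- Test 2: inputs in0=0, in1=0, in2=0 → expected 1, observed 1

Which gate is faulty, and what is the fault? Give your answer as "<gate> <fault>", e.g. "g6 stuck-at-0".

g5 stuck-at-1

Fault-free values for test 1 (in0=0, in1=1, in2=1): g1=0, g2=1, g3=1, g4=1, g5=0, g6=1, g7=1, giving Y=1. Observed 0.
Test 1: faults giving observed 0 are {g4 stuck-at-0, g5 stuck-at-1, g6 stuck-at-0, g7 stuck-at-0}.
Test 2 (in0=0, in1=0, in2=0): fault-free g1=0, g2=1, g3=1, g4=1, g5=1, g6=1, g7=1 → 1; observed 1. Eliminates g4 stuck-at-0, g6 stuck-at-0, g7 stuck-at-0.
Only g5 stuck-at-1 is consistent with every test.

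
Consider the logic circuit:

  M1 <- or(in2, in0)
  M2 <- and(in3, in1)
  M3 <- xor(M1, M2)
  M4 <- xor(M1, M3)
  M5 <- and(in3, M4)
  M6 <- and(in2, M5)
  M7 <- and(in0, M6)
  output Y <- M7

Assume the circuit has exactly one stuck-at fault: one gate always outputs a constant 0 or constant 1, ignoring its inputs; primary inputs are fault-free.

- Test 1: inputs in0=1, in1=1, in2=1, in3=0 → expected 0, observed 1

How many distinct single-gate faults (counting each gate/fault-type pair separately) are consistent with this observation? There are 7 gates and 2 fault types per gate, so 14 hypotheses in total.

Fault-free: M1=1, M2=0, M3=1, M4=0, M5=0, M6=0, M7=0 → 0. Observed 1.
  M1 stuck-at-0: output 0 ✗
  M1 stuck-at-1: output 0 ✗
  M2 stuck-at-0: output 0 ✗
  M2 stuck-at-1: output 0 ✗
  M3 stuck-at-0: output 0 ✗
  M3 stuck-at-1: output 0 ✗
  M4 stuck-at-0: output 0 ✗
  M4 stuck-at-1: output 0 ✗
  M5 stuck-at-0: output 0 ✗
  M5 stuck-at-1: output 1 ✓
  M6 stuck-at-0: output 0 ✗
  M6 stuck-at-1: output 1 ✓
  M7 stuck-at-0: output 0 ✗
  M7 stuck-at-1: output 1 ✓
Consistent faults: {M5 stuck-at-1, M6 stuck-at-1, M7 stuck-at-1} — 3 in all.

3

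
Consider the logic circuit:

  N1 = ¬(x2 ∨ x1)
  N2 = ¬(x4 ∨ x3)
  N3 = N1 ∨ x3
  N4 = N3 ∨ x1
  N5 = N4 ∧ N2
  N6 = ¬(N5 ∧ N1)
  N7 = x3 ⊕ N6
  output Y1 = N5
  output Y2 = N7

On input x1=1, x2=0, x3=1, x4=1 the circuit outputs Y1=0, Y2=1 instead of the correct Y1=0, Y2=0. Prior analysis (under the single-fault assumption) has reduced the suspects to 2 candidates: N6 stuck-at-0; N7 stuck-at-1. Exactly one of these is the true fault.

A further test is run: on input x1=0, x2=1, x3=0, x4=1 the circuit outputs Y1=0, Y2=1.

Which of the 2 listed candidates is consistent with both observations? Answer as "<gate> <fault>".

N7 stuck-at-1

Evaluate each candidate on input x1=0, x2=1, x3=0, x4=1:
  N6 stuck-at-0: N1=0, N2=0, N3=0, N4=0, N5=0, N6=0 [stuck-at-0], N7=0 → Y1=0, Y2=0 — eliminated
  N7 stuck-at-1: N1=0, N2=0, N3=0, N4=0, N5=0, N6=1, N7=1 [stuck-at-1] → Y1=0, Y2=1 — matches
Only N7 stuck-at-1 reproduces the observed Y1=0, Y2=1.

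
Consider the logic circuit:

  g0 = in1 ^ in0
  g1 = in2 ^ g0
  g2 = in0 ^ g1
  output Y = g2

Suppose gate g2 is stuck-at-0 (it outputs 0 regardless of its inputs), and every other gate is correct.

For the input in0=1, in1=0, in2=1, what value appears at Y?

0

Propagate with g2 forced: g0=1, g1=0, g2=0 [stuck-at-0].
So Y = 0. (Without the fault it would be 1.)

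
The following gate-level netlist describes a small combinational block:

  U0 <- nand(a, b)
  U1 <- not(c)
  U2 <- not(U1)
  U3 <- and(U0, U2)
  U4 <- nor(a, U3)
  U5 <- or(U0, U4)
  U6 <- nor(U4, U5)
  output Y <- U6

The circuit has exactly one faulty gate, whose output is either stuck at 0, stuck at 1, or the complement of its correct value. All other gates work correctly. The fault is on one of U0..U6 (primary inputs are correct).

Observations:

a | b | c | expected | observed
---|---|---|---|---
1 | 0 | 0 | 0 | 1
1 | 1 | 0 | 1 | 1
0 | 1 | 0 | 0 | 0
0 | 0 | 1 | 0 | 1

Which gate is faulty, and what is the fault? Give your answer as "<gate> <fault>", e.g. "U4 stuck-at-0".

U5 stuck-at-0

Fault-free values for test 1 (a=1, b=0, c=0): U0=1, U1=1, U2=0, U3=0, U4=0, U5=1, U6=0, giving Y=0. Observed 1.
Test 1: faults giving observed 1 are {U0 stuck-at-0, U0 inverted output, U5 stuck-at-0, U5 inverted output, U6 stuck-at-1, U6 inverted output}.
Test 2 (a=1, b=1, c=0): fault-free U0=0, U1=1, U2=0, U3=0, U4=0, U5=0, U6=1 → 1; observed 1. Eliminates U0 inverted output, U5 inverted output, U6 inverted output.
Test 3 (a=0, b=1, c=0): fault-free U0=1, U1=1, U2=0, U3=0, U4=1, U5=1, U6=0 → 0; observed 0. Eliminates U6 stuck-at-1.
Test 4 (a=0, b=0, c=1): fault-free U0=1, U1=0, U2=1, U3=1, U4=0, U5=1, U6=0 → 0; observed 1. Eliminates U0 stuck-at-0.
Only U5 stuck-at-0 is consistent with every test.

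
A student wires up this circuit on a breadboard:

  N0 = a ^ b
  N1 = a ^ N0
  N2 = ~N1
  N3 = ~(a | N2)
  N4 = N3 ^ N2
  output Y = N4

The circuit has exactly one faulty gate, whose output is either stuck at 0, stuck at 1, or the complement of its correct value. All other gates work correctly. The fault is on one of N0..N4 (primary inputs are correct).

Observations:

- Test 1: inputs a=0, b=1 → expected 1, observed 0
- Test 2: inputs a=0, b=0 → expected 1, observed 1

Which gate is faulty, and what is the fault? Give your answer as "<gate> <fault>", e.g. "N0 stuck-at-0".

N3 stuck-at-0

Fault-free values for test 1 (a=0, b=1): N0=1, N1=1, N2=0, N3=1, N4=1, giving Y=1. Observed 0.
Test 1: faults giving observed 0 are {N3 stuck-at-0, N3 inverted output, N4 stuck-at-0, N4 inverted output}.
Test 2 (a=0, b=0): fault-free N0=0, N1=0, N2=1, N3=0, N4=1 → 1; observed 1. Eliminates N3 inverted output, N4 stuck-at-0, N4 inverted output.
Only N3 stuck-at-0 is consistent with every test.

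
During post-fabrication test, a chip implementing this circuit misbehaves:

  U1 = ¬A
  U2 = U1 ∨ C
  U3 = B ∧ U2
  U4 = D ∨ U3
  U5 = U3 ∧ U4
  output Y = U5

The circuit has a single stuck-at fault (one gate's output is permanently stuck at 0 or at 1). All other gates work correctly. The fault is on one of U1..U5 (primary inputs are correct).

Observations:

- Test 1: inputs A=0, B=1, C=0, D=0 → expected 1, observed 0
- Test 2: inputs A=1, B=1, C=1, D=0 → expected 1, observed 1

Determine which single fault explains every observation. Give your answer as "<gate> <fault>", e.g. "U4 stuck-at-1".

Fault-free values for test 1 (A=0, B=1, C=0, D=0): U1=1, U2=1, U3=1, U4=1, U5=1, giving Y=1. Observed 0.
Test 1: faults giving observed 0 are {U1 stuck-at-0, U2 stuck-at-0, U3 stuck-at-0, U4 stuck-at-0, U5 stuck-at-0}.
Test 2 (A=1, B=1, C=1, D=0): fault-free U1=0, U2=1, U3=1, U4=1, U5=1 → 1; observed 1. Eliminates U2 stuck-at-0, U3 stuck-at-0, U4 stuck-at-0, U5 stuck-at-0.
Only U1 stuck-at-0 is consistent with every test.

U1 stuck-at-0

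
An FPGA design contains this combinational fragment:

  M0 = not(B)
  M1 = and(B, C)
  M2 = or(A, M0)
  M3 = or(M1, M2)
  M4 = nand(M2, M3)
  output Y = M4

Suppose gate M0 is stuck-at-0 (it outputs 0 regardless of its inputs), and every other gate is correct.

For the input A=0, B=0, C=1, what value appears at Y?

1

Propagate with M0 forced: M0=0 [stuck-at-0], M1=0, M2=0, M3=0, M4=1.
So Y = 1. (Without the fault it would be 0.)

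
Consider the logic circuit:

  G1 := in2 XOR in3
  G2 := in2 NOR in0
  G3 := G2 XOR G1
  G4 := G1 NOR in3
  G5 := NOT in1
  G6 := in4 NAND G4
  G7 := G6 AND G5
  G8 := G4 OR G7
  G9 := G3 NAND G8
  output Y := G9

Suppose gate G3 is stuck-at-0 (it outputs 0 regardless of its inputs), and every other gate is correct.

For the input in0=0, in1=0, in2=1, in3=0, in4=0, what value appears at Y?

1

Propagate with G3 forced: G1=1, G2=0, G3=0 [stuck-at-0], G4=0, G5=1, G6=1, G7=1, G8=1, G9=1.
So Y = 1. (Without the fault it would be 0.)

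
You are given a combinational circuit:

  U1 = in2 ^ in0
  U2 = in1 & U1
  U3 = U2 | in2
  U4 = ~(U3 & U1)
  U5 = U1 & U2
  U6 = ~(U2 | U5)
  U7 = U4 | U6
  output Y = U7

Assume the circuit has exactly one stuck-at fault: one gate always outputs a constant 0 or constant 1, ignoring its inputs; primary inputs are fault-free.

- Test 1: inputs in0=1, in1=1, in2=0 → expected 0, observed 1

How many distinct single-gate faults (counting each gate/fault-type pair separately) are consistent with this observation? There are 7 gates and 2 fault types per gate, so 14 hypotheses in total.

6

Fault-free: U1=1, U2=1, U3=1, U4=0, U5=1, U6=0, U7=0 → 0. Observed 1.
  U1 stuck-at-0: output 1 ✓
  U1 stuck-at-1: output 0 ✗
  U2 stuck-at-0: output 1 ✓
  U2 stuck-at-1: output 0 ✗
  U3 stuck-at-0: output 1 ✓
  U3 stuck-at-1: output 0 ✗
  U4 stuck-at-0: output 0 ✗
  U4 stuck-at-1: output 1 ✓
  U5 stuck-at-0: output 0 ✗
  U5 stuck-at-1: output 0 ✗
  U6 stuck-at-0: output 0 ✗
  U6 stuck-at-1: output 1 ✓
  U7 stuck-at-0: output 0 ✗
  U7 stuck-at-1: output 1 ✓
Consistent faults: {U1 stuck-at-0, U2 stuck-at-0, U3 stuck-at-0, U4 stuck-at-1, U6 stuck-at-1, U7 stuck-at-1} — 6 in all.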